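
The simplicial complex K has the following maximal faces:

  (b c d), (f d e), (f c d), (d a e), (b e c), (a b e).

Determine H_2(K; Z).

K has 6 vertices, 12 edges, 6 triangles.
rank ∂_2 = 6, rank ∂_3 = 0 ⇒ b_2 = 6 − 6 − 0 = 0. So H_2 ≅ 0.

H_2 = 0.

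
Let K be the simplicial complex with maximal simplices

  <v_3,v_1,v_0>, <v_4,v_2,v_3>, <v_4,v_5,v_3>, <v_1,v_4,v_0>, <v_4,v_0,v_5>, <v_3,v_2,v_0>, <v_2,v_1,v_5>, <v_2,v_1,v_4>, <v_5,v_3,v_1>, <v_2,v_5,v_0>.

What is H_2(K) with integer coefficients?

H_2 ≅ 0.

Take the total order v_0 < v_1 < v_2 < v_3 < v_4 < v_5 on the vertex set. Then K (dimension 2) consists of the simplices:

  0-simplices (6): [v_0], [v_1], [v_2], [v_3], [v_4], [v_5]
  1-simplices (15): (15 of them)
  2-simplices (10): [v_0,v_1,v_3], [v_0,v_1,v_4], [v_0,v_2,v_3], [v_0,v_2,v_5], [v_0,v_4,v_5], [v_1,v_2,v_4], [v_1,v_2,v_5], [v_1,v_3,v_5], [v_2,v_3,v_4], [v_3,v_4,v_5]

so the chain groups are C_0 ≅ Z^6, C_1 ≅ Z^15, C_2 ≅ Z^10.

∂_1: C_1 → C_0 maps an edge to its endpoints' difference, ∂[p,q] = q − p.
As a 6×15 matrix over Z this has rank 5, with invariant factors (1,1,1,1,1).

∂_2: C_2 → C_1 acts by ∂[p,q,r] = [q,r] − [p,r] + [p,q]. For instance
  ∂[v_3,v_4,v_5] = [v_4,v_5] − [v_3,v_5] + [v_3,v_4],
  ∂[v_1,v_2,v_4] = [v_2,v_4] − [v_1,v_4] + [v_1,v_2].
This gives a 15×10 integer matrix of rank 10; reducing to Smith normal form yields diagonal entries (1,1,1,1,1,1,1,1,1,2).

Reading off H_k = ker ∂_k / im ∂_{k+1}:

  H_2: rank ker ∂_2 − rank ∂_3 = (10 − 10) − 0 = 0, and there is no ∂_3, so H_2 = 0.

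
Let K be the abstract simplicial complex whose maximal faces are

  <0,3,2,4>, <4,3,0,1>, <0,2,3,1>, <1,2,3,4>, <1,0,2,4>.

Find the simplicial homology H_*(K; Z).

H_0 ≅ Z,  H_1 = 0,  H_2 = 0,  H_3 ≅ Z.

Take the total order 0 < 1 < 2 < 3 < 4 on the vertex set. Then K (dimension 3) consists of the simplices:

  0-simplices (5): [0], [1], [2], [3], [4]
  1-simplices (10): [0,1], [0,2], [0,3], [0,4], [1,2], [1,3], [1,4], [2,3], [2,4], [3,4]
  2-simplices (10): [0,1,2], [0,1,3], [0,1,4], [0,2,3], [0,2,4], [0,3,4], [1,2,3], [1,2,4], [1,3,4], [2,3,4]
  3-simplices (5): [0,1,2,3], [0,1,2,4], [0,1,3,4], [0,2,3,4], [1,2,3,4]

giving chain groups C_0 ≅ Z^5, C_1 ≅ Z^10, C_2 ≅ Z^10, C_3 ≅ Z^5.

Boundary ∂_1: C_1 → C_0 sends each edge [p,q] (with p < q) to q − p. For instance
  ∂[3,4] = [4] − [3].
As a 5×10 matrix over Z this has rank 4, with invariant factors (1,1,1,1).

The boundary map ∂_2: C_2 → C_1 sends each 2-simplex [p,q,r] to [q,r] − [p,r] + [p,q]. For instance
  ∂[0,1,4] = [1,4] − [0,4] + [0,1],
  ∂[0,1,2] = [1,2] − [0,2] + [0,1].
As a 10×10 matrix over Z this has rank 6, with invariant factors (1,1,1,1,1,1).

The boundary map ∂_3: C_3 → C_2 sends each 3-simplex σ to the alternating sum Σ_i (−1)^i (σ with its i-th vertex removed). For instance
  ∂[0,1,2,4] = [1,2,4] − [0,2,4] + [0,1,4] − [0,1,2],
  ∂[1,2,3,4] = [2,3,4] − [1,3,4] + [1,2,4] − [1,2,3].
The 10×5 boundary matrix has rank 4 and Smith normal form diag(1,1,1,1).

From H_k ≅ ker(∂_k) / im(∂_{k+1}) we obtain:

  H_0: rank C_0 − rank ∂_1 = 5 − 4 = 1, and the invariant factors of ∂_1 are all 1, so H_0 ≅ Z.
  H_1: rank ker ∂_1 − rank ∂_2 = (10 − 4) − 6 = 0, and the invariant factors of ∂_2 are all 1, so H_1 ≅ 0.
  H_2: rank ker ∂_2 − rank ∂_3 = (10 − 6) − 4 = 0, and the invariant factors of ∂_3 are all 1, so H_2 ≅ 0.
  H_3: rank ker ∂_3 − rank ∂_4 = (5 − 4) − 0 = 1, and there is no ∂_4, so H_3 ≅ Z.

As a check, the Euler characteristic is 5 − 10 + 10 − 5 = 0, which agrees with 1 − 0 + 0 − 1 = 0.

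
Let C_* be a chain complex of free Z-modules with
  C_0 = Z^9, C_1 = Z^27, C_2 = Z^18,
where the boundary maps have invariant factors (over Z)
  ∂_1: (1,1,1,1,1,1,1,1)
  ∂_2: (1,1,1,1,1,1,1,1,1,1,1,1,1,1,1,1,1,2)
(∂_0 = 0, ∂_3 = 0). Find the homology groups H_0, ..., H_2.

H_0: b_0 = 9 − 0 − 8 = 1; torsion from ∂_1 factors > 1: none. So H_0 ≅ Z.
H_1: b_1 = 27 − 8 − 18 = 1; torsion from ∂_2 factors > 1: [2]. So H_1 ≅ Z × Z/2.
H_2: b_2 = 18 − 18 − 0 = 0; torsion from ∂_3 factors > 1: none. So H_2 ≅ 0.

H_0 ≅ Z,  H_1 ≅ Z × Z/2,  H_2 = 0.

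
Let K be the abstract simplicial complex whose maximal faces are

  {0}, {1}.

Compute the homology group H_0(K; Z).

H_0 ≅ Z^2.

K has 2 vertices.
rank ∂_0 = 0, rank ∂_1 = 0 ⇒ b_0 = 2 − 0 − 0 = 2. So H_0 ≅ Z^2.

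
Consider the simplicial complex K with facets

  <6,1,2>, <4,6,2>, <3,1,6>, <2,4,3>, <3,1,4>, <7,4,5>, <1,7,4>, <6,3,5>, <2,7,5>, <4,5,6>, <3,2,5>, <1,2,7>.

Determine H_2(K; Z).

K has 7 vertices, 18 edges, 12 triangles.
rank ∂_2 = 12, rank ∂_3 = 0 ⇒ b_2 = 12 − 12 − 0 = 0. So H_2 ≅ 0.

H_2 = 0.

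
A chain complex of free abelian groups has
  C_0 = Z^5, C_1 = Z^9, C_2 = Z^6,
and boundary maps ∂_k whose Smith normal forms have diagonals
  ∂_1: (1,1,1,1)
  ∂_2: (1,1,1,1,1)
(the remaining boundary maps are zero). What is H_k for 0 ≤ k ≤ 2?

H_0 = Z,  H_1 = 0,  H_2 = Z.

H_0: b_0 = 5 − 0 − 4 = 1; torsion from ∂_1 factors > 1: none. So H_0 = Z.
H_1: b_1 = 9 − 4 − 5 = 0; torsion from ∂_2 factors > 1: none. So H_1 = 0.
H_2: b_2 = 6 − 5 − 0 = 1; torsion from ∂_3 factors > 1: none. So H_2 = Z.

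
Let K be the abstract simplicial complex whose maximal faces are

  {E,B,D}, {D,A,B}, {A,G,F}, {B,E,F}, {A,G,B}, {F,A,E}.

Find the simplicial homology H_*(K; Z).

H_0 ≅ Z,  H_1 ≅ Z,  H_2 = 0.

Take the total order A < B < D < E < F < G on the vertex set. Then K (dimension 2) consists of the simplices:

  0-simplices (6): A, B, D, E, F, G
  1-simplices (12): AB, AD, AE, AF, AG, BD, BE, BF, BG, DE, EF, FG
  2-simplices (6): ABD, ABG, AEF, AFG, BDE, BEF

so the chain groups are C_0 ≅ Z^6, C_1 ≅ Z^12, C_2 ≅ Z^6.

∂_1: C_1 → C_0 sends each edge [p,q] (with p < q) to q − p.
The resulting 6×12 matrix has rank 5, and its Smith normal form has invariant factors (1,1,1,1,1).

Boundary ∂_2: C_2 → C_1 sends each 2-simplex [p,q,r] to [q,r] − [p,r] + [p,q]. For instance
  ∂AEF = EF − AF + AE,
  ∂AFG = FG − AG + AF.
This gives a 12×6 integer matrix of rank 6; reducing to Smith normal form yields diagonal entries (1,1,1,1,1,1).

Now H_k = ker ∂_k / im ∂_{k+1}, so:

  H_0: rank C_0 − rank ∂_1 = 6 − 5 = 1, and the invariant factors of ∂_1 are all 1, so H_0 = Z.
  H_1: rank ker ∂_1 − rank ∂_2 = (12 − 5) − 6 = 1, and the invariant factors of ∂_2 are all 1, so H_1 = Z.
  H_2: rank ker ∂_2 − rank ∂_3 = (6 − 6) − 0 = 0, and there is no ∂_3, so H_2 = 0.

As a check, the Euler characteristic is 6 − 12 + 6 = 0, which agrees with 1 − 1 + 0 = 0.
(K is a triangulation of the cylinder S^1 x I.)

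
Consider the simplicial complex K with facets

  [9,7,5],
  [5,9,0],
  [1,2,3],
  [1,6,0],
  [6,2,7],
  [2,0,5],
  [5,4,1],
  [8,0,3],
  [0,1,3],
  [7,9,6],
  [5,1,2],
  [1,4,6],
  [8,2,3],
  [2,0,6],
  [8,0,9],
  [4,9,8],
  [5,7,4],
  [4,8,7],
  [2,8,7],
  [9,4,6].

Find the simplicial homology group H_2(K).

H_2 = 0.

Fix the vertex order 0 < 1 < 2 < 3 < 4 < 5 < 6 < 7 < 8 < 9 and write every simplex with vertices in increasing order. Then dim K = 2 and the simplices of K are:

  0-simplices (10): [0], [1], [2], [3], [4], [5], [6], [7], [8], [9]
  1-simplices (30): (30 of them)
  2-simplices (20): (20 of them)

giving chain groups C_0 ≅ Z^10, C_1 ≅ Z^30, C_2 ≅ Z^20.

∂_1: C_1 → C_0 maps an edge to its endpoints' difference, ∂[p,q] = q − p.
As a 10×30 matrix over Z this has rank 9, with invariant factors (1,1,1,1,1,1,1,1,1).

∂_2: C_2 → C_1 acts by ∂[p,q,r] = [q,r] − [p,r] + [p,q]. For instance
  ∂[0,3,8] = [3,8] − [0,8] + [0,3],
  ∂[0,2,5] = [2,5] − [0,5] + [0,2].
The 30×20 boundary matrix has rank 20 and Smith normal form diag(1,1,1,1,1,1,1,1,1,1,1,1,1,1,1,1,1,1,1,2).

Reading off H_k = ker ∂_k / im ∂_{k+1}:

  H_2: rank ker ∂_2 − rank ∂_3 = (20 − 20) − 0 = 0, and there is no ∂_3, so H_2 ≅ 0.

(K is a triangulation of the Klein bottle.)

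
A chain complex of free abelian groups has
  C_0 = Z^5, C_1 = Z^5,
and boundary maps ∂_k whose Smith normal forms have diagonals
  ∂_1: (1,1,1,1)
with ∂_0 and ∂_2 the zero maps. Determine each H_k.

H_0 = Z,  H_1 = Z.

H_0: b_0 = 5 − 0 − 4 = 1; torsion from ∂_1 factors > 1: none. So H_0 = Z.
H_1: b_1 = 5 − 4 − 0 = 1; torsion from ∂_2 factors > 1: none. So H_1 = Z.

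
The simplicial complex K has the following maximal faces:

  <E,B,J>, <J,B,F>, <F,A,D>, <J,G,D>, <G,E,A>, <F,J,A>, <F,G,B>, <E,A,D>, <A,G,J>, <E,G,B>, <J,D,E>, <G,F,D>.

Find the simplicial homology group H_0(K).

H_0 = Z.

Order the vertices as A < B < D < E < F < G < J. Listing each simplex with vertices in this order, K has dimension 2 with simplices:

  0-simplices (7): A, B, D, E, F, G, J
  1-simplices (18): AD, AE, AF, AG, AJ, BE, BF, BG, BJ, DE, DF, DG, DJ, EG, EJ, FG, FJ, GJ
  2-simplices (12): ADE, ADF, AEG, AFJ, AGJ, BEG, BEJ, BFG, BFJ, DEJ, DFG, DGJ

Hence C_0 ≅ Z^7, C_1 ≅ Z^18, C_2 ≅ Z^12.

Boundary ∂_1: C_1 → C_0 is given by ∂[p,q] = [q] − [p].
The resulting 7×18 matrix has rank 6, and its Smith normal form has invariant factors (1,1,1,1,1,1).

Boundary ∂_2: C_2 → C_1 acts by ∂[p,q,r] = [q,r] − [p,r] + [p,q]. For instance
  ∂AEG = EG − AG + AE,
  ∂AFJ = FJ − AJ + AF.
The 18×12 boundary matrix has rank 12 and Smith normal form diag(1,1,1,1,1,1,1,1,1,1,1,2).

From H_k ≅ ker(∂_k) / im(∂_{k+1}) we obtain:

  H_0: rank C_0 − rank ∂_1 = 7 − 6 = 1, and the invariant factors of ∂_1 are all 1, so H_0 ≅ Z.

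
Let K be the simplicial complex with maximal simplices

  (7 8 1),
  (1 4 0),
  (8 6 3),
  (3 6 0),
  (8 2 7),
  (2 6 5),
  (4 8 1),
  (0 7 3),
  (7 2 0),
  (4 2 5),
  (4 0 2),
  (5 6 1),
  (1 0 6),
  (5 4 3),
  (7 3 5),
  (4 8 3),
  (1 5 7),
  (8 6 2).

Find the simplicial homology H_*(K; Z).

We work with the vertex ordering 0 < 1 < 2 < 3 < 4 < 5 < 6 < 7 < 8. The simplices of K, each written with vertices in increasing order, are:

  0-simplices (9): [0], [1], [2], [3], [4], [5], [6], [7], [8]
  1-simplices (27): (27 of them)
  2-simplices (18): [0,1,4], [0,1,6], [0,2,4], [0,2,7], [0,3,6], [0,3,7], [1,4,8], [1,5,6], [1,5,7], [1,7,8], [2,4,5], [2,5,6], [2,6,8], [2,7,8], [3,4,5], [3,4,8], [3,5,7], [3,6,8]

giving chain groups C_0 ≅ Z^9, C_1 ≅ Z^27, C_2 ≅ Z^18.

∂_1: C_1 → C_0 sends each edge [p,q] (with p < q) to q − p.
This gives a 9×27 integer matrix of rank 8; reducing to Smith normal form yields diagonal entries (1,1,1,1,1,1,1,1).

∂_2: C_2 → C_1 sends each 2-simplex [p,q,r] to [q,r] − [p,r] + [p,q]. For instance
  ∂[3,4,5] = [4,5] − [3,5] + [3,4],
  ∂[1,4,8] = [4,8] − [1,8] + [1,4].
The resulting 27×18 matrix has rank 17, and its Smith normal form has invariant factors (1,1,1,1,1,1,1,1,1,1,1,1,1,1,1,1,1).

Computing H_k = (kernel of ∂_k) / (image of ∂_{k+1}):

  H_0: rank C_0 − rank ∂_1 = 9 − 8 = 1, and the invariant factors of ∂_1 are all 1, so H_0 ≅ Z.
  H_1: rank ker ∂_1 − rank ∂_2 = (27 − 8) − 17 = 2, and the invariant factors of ∂_2 are all 1, so H_1 ≅ Z^2.
  H_2: rank ker ∂_2 − rank ∂_3 = (18 − 17) − 0 = 1, and there is no ∂_3, so H_2 ≅ Z.

As a check, the Euler characteristic is 9 − 27 + 18 = 0, which agrees with 1 − 2 + 1 = 0.

H_0 ≅ Z,  H_1 ≅ Z^2,  H_2 ≅ Z.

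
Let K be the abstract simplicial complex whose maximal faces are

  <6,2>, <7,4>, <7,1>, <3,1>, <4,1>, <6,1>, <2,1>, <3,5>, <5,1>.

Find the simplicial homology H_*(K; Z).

K has 7 vertices, 9 edges.
rank ∂_0 = 0, rank ∂_1 = 6 ⇒ b_0 = 7 − 0 − 6 = 1; all invariant factors of ∂_1 are 1 so no torsion. So H_0 = Z.
rank ∂_1 = 6, rank ∂_2 = 0 ⇒ b_1 = 9 − 6 − 0 = 3. So H_1 = Z^3.

H_0 ≅ Z,  H_1 ≅ Z^3.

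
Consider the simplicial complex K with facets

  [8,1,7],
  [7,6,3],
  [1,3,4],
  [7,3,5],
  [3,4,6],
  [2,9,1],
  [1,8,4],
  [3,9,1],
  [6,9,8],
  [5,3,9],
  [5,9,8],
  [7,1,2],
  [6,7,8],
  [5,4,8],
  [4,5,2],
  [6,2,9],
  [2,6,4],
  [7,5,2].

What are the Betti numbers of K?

b_0 = 1, b_1 = 2, b_2 = 1.

K has 9 vertices, 27 edges, 18 triangles.
rank ∂_0 = 0, rank ∂_1 = 8 ⇒ b_0 = 9 − 0 − 8 = 1; all invariant factors of ∂_1 are 1 so no torsion. So H_0 ≅ Z.
rank ∂_1 = 8, rank ∂_2 = 17 ⇒ b_1 = 27 − 8 − 17 = 2; all invariant factors of ∂_2 are 1 so no torsion. So H_1 ≅ Z^2.
rank ∂_2 = 17, rank ∂_3 = 0 ⇒ b_2 = 18 − 17 − 0 = 1. So H_2 ≅ Z.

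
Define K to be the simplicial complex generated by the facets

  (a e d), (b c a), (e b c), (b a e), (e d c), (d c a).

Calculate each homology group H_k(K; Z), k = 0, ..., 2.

We work with the vertex ordering a < b < c < d < e. The simplices of K, each written with vertices in increasing order, are:

  0-simplices (5): a, b, c, d, e
  1-simplices (9): ab, ac, ad, ae, bc, be, cd, ce, de
  2-simplices (6): abc, abe, acd, ade, bce, cde

Hence C_0 ≅ Z^5, C_1 ≅ Z^9, C_2 ≅ Z^6.

Boundary ∂_1: C_1 → C_0 maps an edge to its endpoints' difference, ∂[p,q] = q − p.
The 5×9 boundary matrix has rank 4 and Smith normal form diag(1,1,1,1).

Boundary ∂_2: C_2 → C_1 acts by ∂[p,q,r] = [q,r] − [p,r] + [p,q]. For instance
  ∂abe = be − ae + ab,
  ∂cde = de − ce + cd.
The resulting 9×6 matrix has rank 5, and its Smith normal form has invariant factors (1,1,1,1,1).

Now H_k = ker ∂_k / im ∂_{k+1}, so:

  H_0: rank C_0 − rank ∂_1 = 5 − 4 = 1, and the invariant factors of ∂_1 are all 1, so H_0 ≅ Z.
  H_1: rank ker ∂_1 − rank ∂_2 = (9 − 4) − 5 = 0, and the invariant factors of ∂_2 are all 1, so H_1 ≅ 0.
  H_2: rank ker ∂_2 − rank ∂_3 = (6 − 5) − 0 = 1, and there is no ∂_3, so H_2 ≅ Z.

(K is a triangulation of the 2-sphere S^2.)

H_0 = Z,  H_1 = 0,  H_2 = Z.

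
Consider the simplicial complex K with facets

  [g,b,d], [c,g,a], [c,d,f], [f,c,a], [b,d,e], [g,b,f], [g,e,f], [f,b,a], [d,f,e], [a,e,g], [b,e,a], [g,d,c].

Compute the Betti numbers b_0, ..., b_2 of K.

b_0 = 1, b_1 = 0, b_2 = 0.

K has 7 vertices, 18 edges, 12 triangles.
rank ∂_0 = 0, rank ∂_1 = 6 ⇒ b_0 = 7 − 0 − 6 = 1; all invariant factors of ∂_1 are 1 so no torsion. So H_0 = Z.
rank ∂_1 = 6, rank ∂_2 = 12 ⇒ b_1 = 18 − 6 − 12 = 0; ∂_2 has invariant factor(s) [2] giving torsion. So H_1 = Z_2.
rank ∂_2 = 12, rank ∂_3 = 0 ⇒ b_2 = 12 − 12 − 0 = 0. So H_2 = 0.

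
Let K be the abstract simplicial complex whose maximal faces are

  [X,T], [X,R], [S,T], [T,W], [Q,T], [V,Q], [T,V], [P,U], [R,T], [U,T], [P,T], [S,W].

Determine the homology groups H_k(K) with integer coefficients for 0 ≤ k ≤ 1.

H_0 ≅ Z,  H_1 ≅ Z^4.

Take the total order P < Q < R < S < T < U < V < W < X on the vertex set. Then K (dimension 1) consists of the simplices:

  0-simplices (9): P, Q, R, S, T, U, V, W, X
  1-simplices (12): PT, PU, QT, QV, RT, RX, ST, SW, TU, TV, TW, TX

so the chain groups are C_0 ≅ Z^9, C_1 ≅ Z^12.

Boundary ∂_1: C_1 → C_0 is given by ∂[p,q] = [q] − [p]. For instance
  ∂PU = U − P.
The 9×12 boundary matrix has rank 8 and Smith normal form diag(1,1,1,1,1,1,1,1).

From H_k ≅ ker(∂_k) / im(∂_{k+1}) we obtain:

  H_0: rank C_0 − rank ∂_1 = 9 − 8 = 1, and the invariant factors of ∂_1 are all 1, so H_0 = Z.
  H_1: rank ker ∂_1 − rank ∂_2 = (12 − 8) − 0 = 4, and there is no ∂_2, so H_1 = Z^4.

As a check, the Euler characteristic is 9 − 12 = -3, which agrees with 1 − 4 = -3.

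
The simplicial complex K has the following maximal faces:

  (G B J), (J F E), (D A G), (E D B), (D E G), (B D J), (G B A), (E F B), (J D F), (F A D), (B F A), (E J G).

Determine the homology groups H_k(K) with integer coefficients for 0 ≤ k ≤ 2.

Order the vertices as A < B < D < E < F < G < J. Listing each simplex with vertices in this order, K has dimension 2 with simplices:

  0-simplices (7): A, B, D, E, F, G, J
  1-simplices (18): AB, AD, AF, AG, BD, BE, BF, BG, BJ, DE, DF, DG, DJ, EF, EG, EJ, FJ, GJ
  2-simplices (12): ABF, ABG, ADF, ADG, BDE, BDJ, BEF, BGJ, DEG, DFJ, EFJ, EGJ

Hence C_0 ≅ Z^7, C_1 ≅ Z^18, C_2 ≅ Z^12.

∂_1: C_1 → C_0 sends each edge [p,q] (with p < q) to q − p.
The resulting 7×18 matrix has rank 6, and its Smith normal form has invariant factors (1,1,1,1,1,1).

Boundary ∂_2: C_2 → C_1 sends each 2-simplex [p,q,r] to [q,r] − [p,r] + [p,q]. For instance
  ∂ABF = BF − AF + AB,
  ∂ADF = DF − AF + AD.
As a 18×12 matrix over Z this has rank 12, with invariant factors (1,1,1,1,1,1,1,1,1,1,1,2).

Now H_k = ker ∂_k / im ∂_{k+1}, so:

  H_0: rank C_0 − rank ∂_1 = 7 − 6 = 1, and the invariant factors of ∂_1 are all 1, so H_0 ≅ Z.
  H_1: rank ker ∂_1 − rank ∂_2 = (18 − 6) − 12 = 0, and ∂_2 has invariant factor 2 > 1, so H_1 ≅ Z/2.
  H_2: rank ker ∂_2 − rank ∂_3 = (12 − 12) − 0 = 0, and there is no ∂_3, so H_2 ≅ 0.

As a check, the Euler characteristic is 7 − 18 + 12 = 1, which agrees with 1 − 0 + 0 = 1.
(K is a triangulation of the real projective plane RP^2.)

H_0 = Z,  H_1 = Z/2,  H_2 = 0.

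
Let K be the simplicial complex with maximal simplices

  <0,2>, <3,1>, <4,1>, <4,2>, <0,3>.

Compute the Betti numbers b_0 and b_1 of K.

Order the vertices as 0 < 1 < 2 < 3 < 4. Listing each simplex with vertices in this order, K has dimension 1 with simplices:

  0-simplices (5): [0], [1], [2], [3], [4]
  1-simplices (5): [0,2], [0,3], [1,3], [1,4], [2,4]

Hence C_0 ≅ Z^5, C_1 ≅ Z^5.

∂_1: C_1 → C_0 is given by ∂[p,q] = [q] − [p]. For instance
  ∂[0,3] = [3] − [0].
As a 5×5 matrix over Z this has rank 4, with invariant factors (1,1,1,1).

Computing H_k = (kernel of ∂_k) / (image of ∂_{k+1}):

  H_0: rank C_0 − rank ∂_1 = 5 − 4 = 1, and the invariant factors of ∂_1 are all 1, so H_0 = Z.
  H_1: rank ker ∂_1 − rank ∂_2 = (5 − 4) − 0 = 1, and there is no ∂_2, so H_1 = Z.

Hence the Betti numbers are b_0 = 1, b_1 = 1.

b_0 = 1, b_1 = 1.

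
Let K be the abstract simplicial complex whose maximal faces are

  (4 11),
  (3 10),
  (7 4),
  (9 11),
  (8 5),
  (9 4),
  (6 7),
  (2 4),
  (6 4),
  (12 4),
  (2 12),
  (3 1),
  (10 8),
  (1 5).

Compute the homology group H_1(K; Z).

H_1 = Z^4.

We work with the vertex ordering 1 < 2 < 3 < 4 < 5 < 6 < 7 < 8 < 9 < 10 < 11 < 12. The simplices of K, each written with vertices in increasing order, are:

  0-simplices (12): [1], [2], [3], [4], [5], [6], [7], [8], [9], [10], [11], [12]
  1-simplices (14): [1,3], [1,5], [2,4], [2,12], [3,10], [4,6], [4,7], [4,9], [4,11], [4,12], [5,8], [6,7], [8,10], [9,11]

giving chain groups C_0 ≅ Z^12, C_1 ≅ Z^14.

Boundary ∂_1: C_1 → C_0 maps an edge to its endpoints' difference, ∂[p,q] = q − p. For instance
  ∂[1,3] = [3] − [1].
The 12×14 boundary matrix has rank 10 and Smith normal form diag(1,1,1,1,1,1,1,1,1,1).

Reading off H_k = ker ∂_k / im ∂_{k+1}:

  H_1: rank ker ∂_1 − rank ∂_2 = (14 − 10) − 0 = 4, and there is no ∂_2, so H_1 ≅ Z^4.

(K is a triangulation of the disjoint union of the circle S^1 and a wedge of 3 circles.)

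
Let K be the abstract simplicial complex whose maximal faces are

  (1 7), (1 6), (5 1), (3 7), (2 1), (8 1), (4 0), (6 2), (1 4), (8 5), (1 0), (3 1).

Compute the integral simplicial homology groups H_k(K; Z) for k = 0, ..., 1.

K has 9 vertices, 12 edges.
rank ∂_0 = 0, rank ∂_1 = 8 ⇒ b_0 = 9 − 0 − 8 = 1; all invariant factors of ∂_1 are 1 so no torsion. So H_0 = Z.
rank ∂_1 = 8, rank ∂_2 = 0 ⇒ b_1 = 12 − 8 − 0 = 4. So H_1 = Z^4.

H_0 = Z,  H_1 = Z^4.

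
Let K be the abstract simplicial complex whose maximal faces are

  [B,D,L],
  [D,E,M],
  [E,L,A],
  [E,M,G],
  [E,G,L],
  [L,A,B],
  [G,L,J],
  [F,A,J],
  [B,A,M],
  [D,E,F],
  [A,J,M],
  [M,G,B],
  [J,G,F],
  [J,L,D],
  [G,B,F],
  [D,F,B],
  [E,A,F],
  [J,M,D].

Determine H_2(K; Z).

Take the total order A < B < D < E < F < G < J < L < M on the vertex set. Then K (dimension 2) consists of the simplices:

  0-simplices (9): A, B, D, E, F, G, J, L, M
  1-simplices (27): AB, AE, AF, AJ, AL, AM, BD, BF, BG, BL, BM, DE, DF, DJ, DL, DM, EF, EG, EL, EM, FG, FJ, GJ, GL, GM, JL, JM
  2-simplices (18): ABL, ABM, AEF, AEL, AFJ, AJM, BDF, BDL, BFG, BGM, DEF, DEM, DJL, DJM, EGL, EGM, FGJ, GJL

giving chain groups C_0 ≅ Z^9, C_1 ≅ Z^27, C_2 ≅ Z^18.

The boundary map ∂_1: C_1 → C_0 sends each edge [p,q] (with p < q) to q − p.
This gives a 9×27 integer matrix of rank 8; reducing to Smith normal form yields diagonal entries (1,1,1,1,1,1,1,1).

The boundary map ∂_2: C_2 → C_1 acts by ∂[p,q,r] = [q,r] − [p,r] + [p,q]. For instance
  ∂FGJ = GJ − FJ + FG,
  ∂ABL = BL − AL + AB.
The resulting 27×18 matrix has rank 17, and its Smith normal form has invariant factors (1,1,1,1,1,1,1,1,1,1,1,1,1,1,1,1,1).

Now H_k = ker ∂_k / im ∂_{k+1}, so:

  H_2: rank ker ∂_2 − rank ∂_3 = (18 − 17) − 0 = 1, and there is no ∂_3, so H_2 = Z.

H_2 = Z.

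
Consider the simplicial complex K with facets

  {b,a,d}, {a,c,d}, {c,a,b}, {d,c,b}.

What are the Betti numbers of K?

b_0 = 1, b_1 = 0, b_2 = 1.

Order the vertices as a < b < c < d. Listing each simplex with vertices in this order, K has dimension 2 with simplices:

  0-simplices (4): a, b, c, d
  1-simplices (6): ab, ac, ad, bc, bd, cd
  2-simplices (4): abc, abd, acd, bcd

giving chain groups C_0 ≅ Z^4, C_1 ≅ Z^6, C_2 ≅ Z^4.

The boundary map ∂_1: C_1 → C_0 sends each edge [p,q] (with p < q) to q − p. For instance
  ∂ad = d − a.
As a 4×6 matrix over Z this has rank 3, with invariant factors (1,1,1).

Boundary ∂_2: C_2 → C_1 maps a triangle to the signed sum of its edges. For instance
  ∂bcd = cd − bd + bc,
  ∂acd = cd − ad + ac.
The resulting 6×4 matrix has rank 3, and its Smith normal form has invariant factors (1,1,1).

From H_k ≅ ker(∂_k) / im(∂_{k+1}) we obtain:

  H_0: rank C_0 − rank ∂_1 = 4 − 3 = 1, and the invariant factors of ∂_1 are all 1, so H_0 ≅ Z.
  H_1: rank ker ∂_1 − rank ∂_2 = (6 − 3) − 3 = 0, and the invariant factors of ∂_2 are all 1, so H_1 ≅ 0.
  H_2: rank ker ∂_2 − rank ∂_3 = (4 − 3) − 0 = 1, and there is no ∂_3, so H_2 ≅ Z.

Hence the Betti numbers are b_0 = 1, b_1 = 0, b_2 = 1.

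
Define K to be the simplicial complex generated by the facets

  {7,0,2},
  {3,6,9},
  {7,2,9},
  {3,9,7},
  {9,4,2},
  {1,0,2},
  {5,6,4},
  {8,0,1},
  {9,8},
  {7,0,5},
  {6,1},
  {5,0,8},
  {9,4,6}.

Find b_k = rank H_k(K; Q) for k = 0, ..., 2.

b_0 = 1, b_1 = 3, b_2 = 0.

Order the vertices as 0 < 1 < 2 < 3 < 4 < 5 < 6 < 7 < 8 < 9. Listing each simplex with vertices in this order, K has dimension 2 with simplices:

  0-simplices (10): [0], [1], [2], [3], [4], [5], [6], [7], [8], [9]
  1-simplices (23): [0,1], [0,2], [0,5], [0,7], [0,8], [1,2], [1,6], [1,8], [2,4], [2,7], [2,9], [3,6], [3,7], [3,9], [4,5], [4,6], [4,9], [5,6], [5,7], [5,8], [6,9], [7,9], [8,9]
  2-simplices (11): [0,1,2], [0,1,8], [0,2,7], [0,5,7], [0,5,8], [2,4,9], [2,7,9], [3,6,9], [3,7,9], [4,5,6], [4,6,9]

Hence C_0 ≅ Z^10, C_1 ≅ Z^23, C_2 ≅ Z^11.

Boundary ∂_1: C_1 → C_0 is given by ∂[p,q] = [q] − [p].
The 10×23 boundary matrix has rank 9 and Smith normal form diag(1,1,1,1,1,1,1,1,1).

Boundary ∂_2: C_2 → C_1 acts by ∂[p,q,r] = [q,r] − [p,r] + [p,q]. For instance
  ∂[0,1,2] = [1,2] − [0,2] + [0,1],
  ∂[2,4,9] = [4,9] − [2,9] + [2,4].
This gives a 23×11 integer matrix of rank 11; reducing to Smith normal form yields diagonal entries (1,1,1,1,1,1,1,1,1,1,1).

From H_k ≅ ker(∂_k) / im(∂_{k+1}) we obtain:

  H_0: rank C_0 − rank ∂_1 = 10 − 9 = 1, and the invariant factors of ∂_1 are all 1, so H_0 = Z.
  H_1: rank ker ∂_1 − rank ∂_2 = (23 − 9) − 11 = 3, and the invariant factors of ∂_2 are all 1, so H_1 = Z^3.
  H_2: rank ker ∂_2 − rank ∂_3 = (11 − 11) − 0 = 0, and there is no ∂_3, so H_2 = 0.

Hence the Betti numbers are b_0 = 1, b_1 = 3, b_2 = 0.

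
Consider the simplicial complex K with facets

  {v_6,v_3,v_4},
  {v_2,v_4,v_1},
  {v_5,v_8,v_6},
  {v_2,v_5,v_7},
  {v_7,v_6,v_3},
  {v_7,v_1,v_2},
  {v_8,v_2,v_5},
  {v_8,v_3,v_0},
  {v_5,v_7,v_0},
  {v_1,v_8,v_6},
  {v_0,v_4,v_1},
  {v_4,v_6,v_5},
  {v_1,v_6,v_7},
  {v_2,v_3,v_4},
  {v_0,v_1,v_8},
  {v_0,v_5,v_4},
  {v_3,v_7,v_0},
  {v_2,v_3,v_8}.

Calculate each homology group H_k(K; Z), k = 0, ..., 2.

Take the total order v_0 < v_1 < v_2 < v_3 < v_4 < v_5 < v_6 < v_7 < v_8 on the vertex set. Then K (dimension 2) consists of the simplices:

  0-simplices (9): [v_0], [v_1], [v_2], [v_3], [v_4], [v_5], [v_6], [v_7], [v_8]
  1-simplices (27): (27 of them)
  2-simplices (18): (18 of them)

giving chain groups C_0 ≅ Z^9, C_1 ≅ Z^27, C_2 ≅ Z^18.

Boundary ∂_1: C_1 → C_0 sends each edge [p,q] (with p < q) to q − p. For instance
  ∂[v_0,v_5] = [v_5] − [v_0].
The 9×27 boundary matrix has rank 8 and Smith normal form diag(1,1,1,1,1,1,1,1).

Boundary ∂_2: C_2 → C_1 sends each 2-simplex [p,q,r] to [q,r] − [p,r] + [p,q]. For instance
  ∂[v_1,v_2,v_4] = [v_2,v_4] − [v_1,v_4] + [v_1,v_2],
  ∂[v_2,v_3,v_8] = [v_3,v_8] − [v_2,v_8] + [v_2,v_3].
The 27×18 boundary matrix has rank 17 and Smith normal form diag(1,1,1,1,1,1,1,1,1,1,1,1,1,1,1,1,1).

Now H_k = ker ∂_k / im ∂_{k+1}, so:

  H_0: rank C_0 − rank ∂_1 = 9 − 8 = 1, and the invariant factors of ∂_1 are all 1, so H_0 = Z.
  H_1: rank ker ∂_1 − rank ∂_2 = (27 − 8) − 17 = 2, and the invariant factors of ∂_2 are all 1, so H_1 = Z^2.
  H_2: rank ker ∂_2 − rank ∂_3 = (18 − 17) − 0 = 1, and there is no ∂_3, so H_2 = Z.

As a check, the Euler characteristic is 9 − 27 + 18 = 0, which agrees with 1 − 2 + 1 = 0.
(K is a triangulation of the torus T^2.)

H_0 ≅ Z,  H_1 ≅ Z^2,  H_2 ≅ Z.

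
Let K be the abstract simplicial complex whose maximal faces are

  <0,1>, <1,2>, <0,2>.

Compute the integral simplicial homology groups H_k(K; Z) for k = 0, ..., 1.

H_0 ≅ Z,  H_1 ≅ Z.

K has 3 vertices, 3 edges.
rank ∂_0 = 0, rank ∂_1 = 2 ⇒ b_0 = 3 − 0 − 2 = 1; all invariant factors of ∂_1 are 1 so no torsion. So H_0 = Z.
rank ∂_1 = 2, rank ∂_2 = 0 ⇒ b_1 = 3 − 2 − 0 = 1. So H_1 = Z.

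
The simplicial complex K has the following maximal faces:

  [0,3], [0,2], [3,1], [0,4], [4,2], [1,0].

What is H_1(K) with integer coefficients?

K has 5 vertices, 6 edges.
rank ∂_1 = 4, rank ∂_2 = 0 ⇒ b_1 = 6 − 4 − 0 = 2. So H_1 = Z^2.

H_1 ≅ Z^2.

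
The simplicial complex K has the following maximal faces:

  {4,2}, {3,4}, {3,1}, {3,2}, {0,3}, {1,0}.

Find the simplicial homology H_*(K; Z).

H_0 ≅ Z,  H_1 ≅ Z^2.

Take the total order 0 < 1 < 2 < 3 < 4 on the vertex set. Then K (dimension 1) consists of the simplices:

  0-simplices (5): [0], [1], [2], [3], [4]
  1-simplices (6): [0,1], [0,3], [1,3], [2,3], [2,4], [3,4]

so the chain groups are C_0 ≅ Z^5, C_1 ≅ Z^6.

∂_1: C_1 → C_0 is given by ∂[p,q] = [q] − [p]. For instance
  ∂[3,4] = [4] − [3].
As a 5×6 matrix over Z this has rank 4, with invariant factors (1,1,1,1).

Reading off H_k = ker ∂_k / im ∂_{k+1}:

  H_0: rank C_0 − rank ∂_1 = 5 − 4 = 1, and the invariant factors of ∂_1 are all 1, so H_0 = Z.
  H_1: rank ker ∂_1 − rank ∂_2 = (6 − 4) − 0 = 2, and there is no ∂_2, so H_1 = Z^2.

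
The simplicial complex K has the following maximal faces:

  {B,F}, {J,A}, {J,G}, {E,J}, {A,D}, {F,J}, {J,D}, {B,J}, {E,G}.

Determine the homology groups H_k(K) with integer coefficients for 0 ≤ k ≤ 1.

H_0 = Z,  H_1 = Z^3.

Fix the vertex order A < B < D < E < F < G < J and write every simplex with vertices in increasing order. Then dim K = 1 and the simplices of K are:

  0-simplices (7): A, B, D, E, F, G, J
  1-simplices (9): AD, AJ, BF, BJ, DJ, EG, EJ, FJ, GJ

Hence C_0 ≅ Z^7, C_1 ≅ Z^9.

∂_1: C_1 → C_0 sends each edge [p,q] (with p < q) to q − p. For instance
  ∂EJ = J − E.
This gives a 7×9 integer matrix of rank 6; reducing to Smith normal form yields diagonal entries (1,1,1,1,1,1).

From H_k ≅ ker(∂_k) / im(∂_{k+1}) we obtain:

  H_0: rank C_0 − rank ∂_1 = 7 − 6 = 1, and the invariant factors of ∂_1 are all 1, so H_0 ≅ Z.
  H_1: rank ker ∂_1 − rank ∂_2 = (9 − 6) − 0 = 3, and there is no ∂_2, so H_1 ≅ Z^3.

As a check, the Euler characteristic is 7 − 9 = -2, which agrees with 1 − 3 = -2.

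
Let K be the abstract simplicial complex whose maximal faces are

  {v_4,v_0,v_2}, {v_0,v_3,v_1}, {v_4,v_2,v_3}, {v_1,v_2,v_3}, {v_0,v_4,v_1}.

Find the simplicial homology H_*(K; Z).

Fix the vertex order v_0 < v_1 < v_2 < v_3 < v_4 and write every simplex with vertices in increasing order. Then dim K = 2 and the simplices of K are:

  0-simplices (5): [v_0], [v_1], [v_2], [v_3], [v_4]
  1-simplices (10): [v_0,v_1], [v_0,v_2], [v_0,v_3], [v_0,v_4], [v_1,v_2], [v_1,v_3], [v_1,v_4], [v_2,v_3], [v_2,v_4], [v_3,v_4]
  2-simplices (5): [v_0,v_1,v_3], [v_0,v_1,v_4], [v_0,v_2,v_4], [v_1,v_2,v_3], [v_2,v_3,v_4]

giving chain groups C_0 ≅ Z^5, C_1 ≅ Z^10, C_2 ≅ Z^5.

Boundary ∂_1: C_1 → C_0 is given by ∂[p,q] = [q] − [p].
The 5×10 boundary matrix has rank 4 and Smith normal form diag(1,1,1,1).

The boundary map ∂_2: C_2 → C_1 maps a triangle to the signed sum of its edges. For instance
  ∂[v_1,v_2,v_3] = [v_2,v_3] − [v_1,v_3] + [v_1,v_2],
  ∂[v_0,v_2,v_4] = [v_2,v_4] − [v_0,v_4] + [v_0,v_2].
The resulting 10×5 matrix has rank 5, and its Smith normal form has invariant factors (1,1,1,1,1).

Now H_k = ker ∂_k / im ∂_{k+1}, so:

  H_0: rank C_0 − rank ∂_1 = 5 − 4 = 1, and the invariant factors of ∂_1 are all 1, so H_0 = Z.
  H_1: rank ker ∂_1 − rank ∂_2 = (10 − 4) − 5 = 1, and the invariant factors of ∂_2 are all 1, so H_1 = Z.
  H_2: rank ker ∂_2 − rank ∂_3 = (5 − 5) − 0 = 0, and there is no ∂_3, so H_2 = 0.

As a check, the Euler characteristic is 5 − 10 + 5 = 0, which agrees with 1 − 1 + 0 = 0.
(K is a triangulation of the Möbius band.)

H_0 ≅ Z,  H_1 ≅ Z,  H_2 = 0.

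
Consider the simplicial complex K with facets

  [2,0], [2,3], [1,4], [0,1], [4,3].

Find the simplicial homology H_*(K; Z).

Take the total order 0 < 1 < 2 < 3 < 4 on the vertex set. Then K (dimension 1) consists of the simplices:

  0-simplices (5): [0], [1], [2], [3], [4]
  1-simplices (5): [0,1], [0,2], [1,4], [2,3], [3,4]

giving chain groups C_0 ≅ Z^5, C_1 ≅ Z^5.

The boundary map ∂_1: C_1 → C_0 sends each edge [p,q] (with p < q) to q − p.
The 5×5 boundary matrix has rank 4 and Smith normal form diag(1,1,1,1).

Computing H_k = (kernel of ∂_k) / (image of ∂_{k+1}):

  H_0: rank C_0 − rank ∂_1 = 5 − 4 = 1, and the invariant factors of ∂_1 are all 1, so H_0 ≅ Z.
  H_1: rank ker ∂_1 − rank ∂_2 = (5 − 4) − 0 = 1, and there is no ∂_2, so H_1 ≅ Z.

H_0 = Z,  H_1 = Z.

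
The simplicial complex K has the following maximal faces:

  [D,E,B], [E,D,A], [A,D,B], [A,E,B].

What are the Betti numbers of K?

We work with the vertex ordering A < B < D < E. The simplices of K, each written with vertices in increasing order, are:

  0-simplices (4): A, B, D, E
  1-simplices (6): AB, AD, AE, BD, BE, DE
  2-simplices (4): ABD, ABE, ADE, BDE

giving chain groups C_0 ≅ Z^4, C_1 ≅ Z^6, C_2 ≅ Z^4.

The boundary map ∂_1: C_1 → C_0 sends each edge [p,q] (with p < q) to q − p.
The resulting 4×6 matrix has rank 3, and its Smith normal form has invariant factors (1,1,1).

The boundary map ∂_2: C_2 → C_1 sends each 2-simplex [p,q,r] to [q,r] − [p,r] + [p,q]. For instance
  ∂ADE = DE − AE + AD,
  ∂BDE = DE − BE + BD.
The resulting 6×4 matrix has rank 3, and its Smith normal form has invariant factors (1,1,1).

From H_k ≅ ker(∂_k) / im(∂_{k+1}) we obtain:

  H_0: rank C_0 − rank ∂_1 = 4 − 3 = 1, and the invariant factors of ∂_1 are all 1, so H_0 ≅ Z.
  H_1: rank ker ∂_1 − rank ∂_2 = (6 − 3) − 3 = 0, and the invariant factors of ∂_2 are all 1, so H_1 ≅ 0.
  H_2: rank ker ∂_2 − rank ∂_3 = (4 − 3) − 0 = 1, and there is no ∂_3, so H_2 ≅ Z.

Hence the Betti numbers are b_0 = 1, b_1 = 0, b_2 = 1.

b_0 = 1, b_1 = 0, b_2 = 1.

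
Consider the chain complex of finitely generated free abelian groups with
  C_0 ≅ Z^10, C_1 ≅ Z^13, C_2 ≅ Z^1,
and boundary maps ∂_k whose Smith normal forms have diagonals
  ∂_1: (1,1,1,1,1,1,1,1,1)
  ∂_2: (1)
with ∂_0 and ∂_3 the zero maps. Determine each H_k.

H_0: b_0 = 10 − 0 − 9 = 1; torsion from ∂_1 factors > 1: none. So H_0 = Z.
H_1: b_1 = 13 − 9 − 1 = 3; torsion from ∂_2 factors > 1: none. So H_1 = Z^3.
H_2: b_2 = 1 − 1 − 0 = 0; torsion from ∂_3 factors > 1: none. So H_2 = 0.

H_0 = Z,  H_1 = Z^3,  H_2 = 0.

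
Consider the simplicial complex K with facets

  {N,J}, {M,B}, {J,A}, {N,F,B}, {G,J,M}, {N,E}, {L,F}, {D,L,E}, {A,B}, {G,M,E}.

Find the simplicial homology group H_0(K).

H_0 = Z.

Order the vertices as A < B < D < E < F < G < J < L < M < N. Listing each simplex with vertices in this order, K has dimension 2 with simplices:

  0-simplices (10): A, B, D, E, F, G, J, L, M, N
  1-simplices (17): AB, AJ, BF, BM, BN, DE, DL, EG, EL, EM, EN, FL, FN, GJ, GM, JM, JN
  2-simplices (4): BFN, DEL, EGM, GJM

giving chain groups C_0 ≅ Z^10, C_1 ≅ Z^17, C_2 ≅ Z^4.

The boundary map ∂_1: C_1 → C_0 sends each edge [p,q] (with p < q) to q − p.
The 10×17 boundary matrix has rank 9 and Smith normal form diag(1,1,1,1,1,1,1,1,1).

∂_2: C_2 → C_1 maps a triangle to the signed sum of its edges. For instance
  ∂BFN = FN − BN + BF,
  ∂DEL = EL − DL + DE.
As a 17×4 matrix over Z this has rank 4, with invariant factors (1,1,1,1).

Computing H_k = (kernel of ∂_k) / (image of ∂_{k+1}):

  H_0: rank C_0 − rank ∂_1 = 10 − 9 = 1, and the invariant factors of ∂_1 are all 1, so H_0 ≅ Z.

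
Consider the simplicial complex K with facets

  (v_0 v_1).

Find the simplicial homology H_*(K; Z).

H_0 ≅ Z,  H_1 = 0.

We work with the vertex ordering v_0 < v_1. The simplices of K, each written with vertices in increasing order, are:

  0-simplices (2): [v_0], [v_1]
  1-simplices (1): [v_0,v_1]

giving chain groups C_0 ≅ Z^2, C_1 ≅ Z^1.

Boundary ∂_1: C_1 → C_0 sends each edge [p,q] (with p < q) to q − p. For instance
  ∂[v_0,v_1] = [v_1] − [v_0].
The 2×1 boundary matrix has rank 1 and Smith normal form diag(1).

Now H_k = ker ∂_k / im ∂_{k+1}, so:

  H_0: rank C_0 − rank ∂_1 = 2 − 1 = 1, and the invariant factors of ∂_1 are all 1, so H_0 ≅ Z.
  H_1: rank ker ∂_1 − rank ∂_2 = (1 − 1) − 0 = 0, and there is no ∂_2, so H_1 ≅ 0.

As a check, the Euler characteristic is 2 − 1 = 1, which agrees with 1 − 0 = 1.
(K is a triangulation of the 1-simplex.)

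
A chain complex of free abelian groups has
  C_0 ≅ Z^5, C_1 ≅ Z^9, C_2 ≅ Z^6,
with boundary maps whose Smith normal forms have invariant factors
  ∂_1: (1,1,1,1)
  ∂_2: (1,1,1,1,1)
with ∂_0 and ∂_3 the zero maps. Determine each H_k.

H_0 ≅ Z,  H_1 = 0,  H_2 ≅ Z.

H_0: b_0 = 5 − 0 − 4 = 1; torsion from ∂_1 factors > 1: none. So H_0 ≅ Z.
H_1: b_1 = 9 − 4 − 5 = 0; torsion from ∂_2 factors > 1: none. So H_1 ≅ 0.
H_2: b_2 = 6 − 5 − 0 = 1; torsion from ∂_3 factors > 1: none. So H_2 ≅ Z.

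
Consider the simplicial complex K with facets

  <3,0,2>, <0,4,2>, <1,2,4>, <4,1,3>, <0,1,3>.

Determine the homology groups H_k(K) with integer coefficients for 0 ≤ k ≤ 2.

Fix the vertex order 0 < 1 < 2 < 3 < 4 and write every simplex with vertices in increasing order. Then dim K = 2 and the simplices of K are:

  0-simplices (5): [0], [1], [2], [3], [4]
  1-simplices (10): [0,1], [0,2], [0,3], [0,4], [1,2], [1,3], [1,4], [2,3], [2,4], [3,4]
  2-simplices (5): [0,1,3], [0,2,3], [0,2,4], [1,2,4], [1,3,4]

Hence C_0 ≅ Z^5, C_1 ≅ Z^10, C_2 ≅ Z^5.

∂_1: C_1 → C_0 sends each edge [p,q] (with p < q) to q − p. For instance
  ∂[1,2] = [2] − [1].
The resulting 5×10 matrix has rank 4, and its Smith normal form has invariant factors (1,1,1,1).

Boundary ∂_2: C_2 → C_1 sends each 2-simplex [p,q,r] to [q,r] − [p,r] + [p,q]. For instance
  ∂[1,3,4] = [3,4] − [1,4] + [1,3],
  ∂[0,1,3] = [1,3] − [0,3] + [0,1].
This gives a 10×5 integer matrix of rank 5; reducing to Smith normal form yields diagonal entries (1,1,1,1,1).

Now H_k = ker ∂_k / im ∂_{k+1}, so:

  H_0: rank C_0 − rank ∂_1 = 5 − 4 = 1, and the invariant factors of ∂_1 are all 1, so H_0 = Z.
  H_1: rank ker ∂_1 − rank ∂_2 = (10 − 4) − 5 = 1, and the invariant factors of ∂_2 are all 1, so H_1 = Z.
  H_2: rank ker ∂_2 − rank ∂_3 = (5 − 5) − 0 = 0, and there is no ∂_3, so H_2 = 0.

H_0 ≅ Z,  H_1 ≅ Z,  H_2 = 0.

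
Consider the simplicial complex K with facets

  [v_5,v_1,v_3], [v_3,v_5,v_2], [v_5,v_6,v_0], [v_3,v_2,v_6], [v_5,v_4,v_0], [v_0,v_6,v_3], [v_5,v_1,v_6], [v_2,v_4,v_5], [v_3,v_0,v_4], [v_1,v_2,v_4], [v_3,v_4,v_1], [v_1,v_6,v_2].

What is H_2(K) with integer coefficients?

Fix the vertex order v_0 < v_1 < v_2 < v_3 < v_4 < v_5 < v_6 and write every simplex with vertices in increasing order. Then dim K = 2 and the simplices of K are:

  0-simplices (7): [v_0], [v_1], [v_2], [v_3], [v_4], [v_5], [v_6]
  1-simplices (18): (18 of them)
  2-simplices (12): (12 of them)

so the chain groups are C_0 ≅ Z^7, C_1 ≅ Z^18, C_2 ≅ Z^12.

The boundary map ∂_1: C_1 → C_0 maps an edge to its endpoints' difference, ∂[p,q] = q − p. For instance
  ∂[v_1,v_3] = [v_3] − [v_1].
The resulting 7×18 matrix has rank 6, and its Smith normal form has invariant factors (1,1,1,1,1,1).

∂_2: C_2 → C_1 sends each 2-simplex [p,q,r] to [q,r] − [p,r] + [p,q]. For instance
  ∂[v_0,v_3,v_6] = [v_3,v_6] − [v_0,v_6] + [v_0,v_3],
  ∂[v_0,v_3,v_4] = [v_3,v_4] − [v_0,v_4] + [v_0,v_3].
The 18×12 boundary matrix has rank 12 and Smith normal form diag(1,1,1,1,1,1,1,1,1,1,1,2).

Now H_k = ker ∂_k / im ∂_{k+1}, so:

  H_2: rank ker ∂_2 − rank ∂_3 = (12 − 12) − 0 = 0, and there is no ∂_3, so H_2 ≅ 0.

(K is a triangulation of the real projective plane RP^2.)

H_2 ≅ 0.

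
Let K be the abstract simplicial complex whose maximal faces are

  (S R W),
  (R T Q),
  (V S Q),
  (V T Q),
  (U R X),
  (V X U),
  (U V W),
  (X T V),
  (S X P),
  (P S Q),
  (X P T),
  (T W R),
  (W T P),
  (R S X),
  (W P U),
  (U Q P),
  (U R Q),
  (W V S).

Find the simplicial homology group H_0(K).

H_0 = Z.

Take the total order P < Q < R < S < T < U < V < W < X on the vertex set. Then K (dimension 2) consists of the simplices:

  0-simplices (9): P, Q, R, S, T, U, V, W, X
  1-simplices (27): PQ, PS, PT, PU, PW, PX, QR, QS, QT, QU, QV, RS, RT, RU, RW, RX, SV, SW, SX, TV, TW, TX, UV, UW, UX, VW, VX
  2-simplices (18): PQS, PQU, PSX, PTW, PTX, PUW, QRT, QRU, QSV, QTV, RSW, RSX, RTW, RUX, SVW, TVX, UVW, UVX

giving chain groups C_0 ≅ Z^9, C_1 ≅ Z^27, C_2 ≅ Z^18.

∂_1: C_1 → C_0 is given by ∂[p,q] = [q] − [p]. For instance
  ∂PQ = Q − P.
This gives a 9×27 integer matrix of rank 8; reducing to Smith normal form yields diagonal entries (1,1,1,1,1,1,1,1).

∂_2: C_2 → C_1 acts by ∂[p,q,r] = [q,r] − [p,r] + [p,q]. For instance
  ∂QRT = RT − QT + QR,
  ∂UVW = VW − UW + UV.
The 27×18 boundary matrix has rank 17 and Smith normal form diag(1,1,1,1,1,1,1,1,1,1,1,1,1,1,1,1,1).

Now H_k = ker ∂_k / im ∂_{k+1}, so:

  H_0: rank C_0 − rank ∂_1 = 9 − 8 = 1, and the invariant factors of ∂_1 are all 1, so H_0 ≅ Z.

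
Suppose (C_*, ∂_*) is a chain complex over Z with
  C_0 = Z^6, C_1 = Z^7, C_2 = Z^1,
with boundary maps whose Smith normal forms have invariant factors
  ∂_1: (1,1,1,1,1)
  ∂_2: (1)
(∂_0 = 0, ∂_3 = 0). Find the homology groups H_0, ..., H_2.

H_0 ≅ Z,  H_1 ≅ Z,  H_2 = 0.

H_0: b_0 = 6 − 0 − 5 = 1; torsion from ∂_1 factors > 1: none. So H_0 ≅ Z.
H_1: b_1 = 7 − 5 − 1 = 1; torsion from ∂_2 factors > 1: none. So H_1 ≅ Z.
H_2: b_2 = 1 − 1 − 0 = 0; torsion from ∂_3 factors > 1: none. So H_2 ≅ 0.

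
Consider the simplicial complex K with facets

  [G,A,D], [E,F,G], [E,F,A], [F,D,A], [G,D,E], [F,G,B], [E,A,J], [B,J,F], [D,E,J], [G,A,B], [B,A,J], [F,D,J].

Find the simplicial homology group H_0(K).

H_0 ≅ Z.

We work with the vertex ordering A < B < D < E < F < G < J. The simplices of K, each written with vertices in increasing order, are:

  0-simplices (7): A, B, D, E, F, G, J
  1-simplices (18): AB, AD, AE, AF, AG, AJ, BF, BG, BJ, DE, DF, DG, DJ, EF, EG, EJ, FG, FJ
  2-simplices (12): ABG, ABJ, ADF, ADG, AEF, AEJ, BFG, BFJ, DEG, DEJ, DFJ, EFG

so the chain groups are C_0 ≅ Z^7, C_1 ≅ Z^18, C_2 ≅ Z^12.

The boundary map ∂_1: C_1 → C_0 maps an edge to its endpoints' difference, ∂[p,q] = q − p. For instance
  ∂AJ = J − A.
As a 7×18 matrix over Z this has rank 6, with invariant factors (1,1,1,1,1,1).

The boundary map ∂_2: C_2 → C_1 sends each 2-simplex [p,q,r] to [q,r] − [p,r] + [p,q]. For instance
  ∂ABJ = BJ − AJ + AB,
  ∂ADG = DG − AG + AD.
The 18×12 boundary matrix has rank 12 and Smith normal form diag(1,1,1,1,1,1,1,1,1,1,1,2).

Now H_k = ker ∂_k / im ∂_{k+1}, so:

  H_0: rank C_0 − rank ∂_1 = 7 − 6 = 1, and the invariant factors of ∂_1 are all 1, so H_0 ≅ Z.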